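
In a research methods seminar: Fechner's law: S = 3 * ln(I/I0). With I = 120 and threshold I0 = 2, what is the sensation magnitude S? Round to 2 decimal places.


S = 3 * ln(120/2)
I/I0 = 60.0
ln(60.0) = 4.0943
S = 3 * 4.0943
= 12.28


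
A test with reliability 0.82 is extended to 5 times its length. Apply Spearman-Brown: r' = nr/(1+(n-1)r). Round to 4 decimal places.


r_new = n*r / (1 + (n-1)*r)
Numerator = 5 * 0.82 = 4.1
Denominator = 1 + 4 * 0.82 = 4.28
r_new = 4.1 / 4.28
= 0.9579


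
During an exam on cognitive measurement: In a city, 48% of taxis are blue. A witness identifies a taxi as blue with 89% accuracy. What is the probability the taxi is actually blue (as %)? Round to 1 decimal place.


P(blue | says blue) = P(says blue | blue)*P(blue) / [P(says blue | blue)*P(blue) + P(says blue | not blue)*P(not blue)]
Numerator = 0.89 * 0.48 = 0.4272
False identification = 0.11 * 0.52 = 0.0572
P = 0.4272 / (0.4272 + 0.0572)
= 0.4272 / 0.4844
As percentage = 88.2


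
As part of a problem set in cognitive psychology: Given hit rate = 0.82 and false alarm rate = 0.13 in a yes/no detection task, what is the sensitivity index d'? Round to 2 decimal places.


d' = z(HR) - z(FAR)
z(0.82) = 0.9154
z(0.13) = -1.1264
d' = 0.9154 - -1.1264
= 2.04


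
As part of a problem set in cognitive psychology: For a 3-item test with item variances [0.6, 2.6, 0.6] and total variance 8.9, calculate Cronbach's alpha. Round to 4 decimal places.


alpha = (k/(k-1)) * (1 - sum(s_i^2)/s_total^2)
sum(item variances) = 3.8
k/(k-1) = 3/2 = 1.5
1 - 3.8/8.9 = 1 - 0.426966 = 0.573034
alpha = 1.5 * 0.573034
= 0.8596


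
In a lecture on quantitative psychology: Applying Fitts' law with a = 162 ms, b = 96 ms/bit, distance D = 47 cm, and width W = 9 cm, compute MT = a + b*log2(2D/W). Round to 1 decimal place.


MT = 162 + 96 * log2(2*47/9)
2D/W = 10.444444
log2(10.444444) = 3.3847
MT = 162 + 96 * 3.3847
= 486.9 ms


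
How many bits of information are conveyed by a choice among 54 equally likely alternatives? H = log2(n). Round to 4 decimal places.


H = log2(n)
H = log2(54)
= 5.7549


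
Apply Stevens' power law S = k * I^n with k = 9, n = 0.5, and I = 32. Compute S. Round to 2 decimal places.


S = 9 * 32^0.5
32^0.5 = 5.6569
S = 9 * 5.6569
= 50.91


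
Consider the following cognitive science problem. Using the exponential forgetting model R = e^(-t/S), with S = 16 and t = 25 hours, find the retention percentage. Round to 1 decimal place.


R = e^(-t/S)
-t/S = -25/16 = -1.5625
R = e^(-1.5625) = 0.209611
Percentage = 0.209611 * 100
= 21.0


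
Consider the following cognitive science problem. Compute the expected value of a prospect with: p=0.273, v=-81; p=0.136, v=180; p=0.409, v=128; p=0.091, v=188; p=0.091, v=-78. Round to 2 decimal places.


EU = sum(p_i * v_i)
0.273 * -81 = -22.113
0.136 * 180 = 24.48
0.409 * 128 = 52.352
0.091 * 188 = 17.108
0.091 * -78 = -7.098
EU = -22.113 + 24.48 + 52.352 + 17.108 + -7.098
= 64.73


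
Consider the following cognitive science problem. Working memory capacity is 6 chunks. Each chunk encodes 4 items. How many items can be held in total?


Total items = chunks * items_per_chunk
= 6 * 4
= 24


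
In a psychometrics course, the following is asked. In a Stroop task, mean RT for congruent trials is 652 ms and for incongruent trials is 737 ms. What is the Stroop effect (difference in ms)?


Stroop effect = RT(incongruent) - RT(congruent)
= 737 - 652
= 85 ms


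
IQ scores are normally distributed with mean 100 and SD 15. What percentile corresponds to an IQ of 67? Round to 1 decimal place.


z = (IQ - mean) / SD
z = (67 - 100) / 15 = -2.2
Percentile = Phi(-2.2) * 100
Phi(-2.2) = 0.013903
= 1.4


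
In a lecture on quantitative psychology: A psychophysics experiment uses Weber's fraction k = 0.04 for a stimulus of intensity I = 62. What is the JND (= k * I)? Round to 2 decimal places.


JND = k * I
JND = 0.04 * 62
= 2.48


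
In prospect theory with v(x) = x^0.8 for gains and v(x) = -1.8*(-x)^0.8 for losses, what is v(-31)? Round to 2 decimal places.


Since x = -31 < 0, use v(x) = -lambda*(-x)^alpha
(-x) = 31
31^0.8 = 15.5987
v(-31) = -1.8 * 15.5987
= -28.08


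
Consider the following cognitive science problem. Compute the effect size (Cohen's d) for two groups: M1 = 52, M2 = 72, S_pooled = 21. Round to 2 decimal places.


Cohen's d = (M1 - M2) / S_pooled
= (52 - 72) / 21
= -20 / 21
= -0.95


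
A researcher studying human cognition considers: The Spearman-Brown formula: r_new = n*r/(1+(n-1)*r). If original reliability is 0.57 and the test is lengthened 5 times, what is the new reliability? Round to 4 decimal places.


r_new = n*r / (1 + (n-1)*r)
Numerator = 5 * 0.57 = 2.85
Denominator = 1 + 4 * 0.57 = 3.28
r_new = 2.85 / 3.28
= 0.8689


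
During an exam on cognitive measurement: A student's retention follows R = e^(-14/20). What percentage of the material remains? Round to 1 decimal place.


R = e^(-t/S)
-t/S = -14/20 = -0.7
R = e^(-0.7) = 0.496585
Percentage = 0.496585 * 100
= 49.7


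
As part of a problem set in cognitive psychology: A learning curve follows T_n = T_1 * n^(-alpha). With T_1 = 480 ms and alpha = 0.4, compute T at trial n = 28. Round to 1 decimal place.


T_n = 480 * 28^(-0.4)
28^(-0.4) = 0.263716
T_n = 480 * 0.263716
= 126.6 ms


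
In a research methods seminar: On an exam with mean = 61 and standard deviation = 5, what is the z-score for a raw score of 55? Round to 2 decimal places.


z = (X - mu) / sigma
= (55 - 61) / 5
= -6 / 5
= -1.20


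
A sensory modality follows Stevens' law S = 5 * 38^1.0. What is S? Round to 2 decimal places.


S = 5 * 38^1.0
38^1.0 = 38.0
S = 5 * 38.0
= 190.00


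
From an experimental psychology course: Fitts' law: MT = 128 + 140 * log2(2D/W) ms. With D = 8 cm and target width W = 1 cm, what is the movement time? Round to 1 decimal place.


MT = 128 + 140 * log2(2*8/1)
2D/W = 16.0
log2(16.0) = 4.0
MT = 128 + 140 * 4.0
= 688.0 ms


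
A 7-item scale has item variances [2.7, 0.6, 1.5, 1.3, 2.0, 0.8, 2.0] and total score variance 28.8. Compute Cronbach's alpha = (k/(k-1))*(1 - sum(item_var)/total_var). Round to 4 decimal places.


alpha = (k/(k-1)) * (1 - sum(s_i^2)/s_total^2)
sum(item variances) = 10.9
k/(k-1) = 7/6 = 1.166667
1 - 10.9/28.8 = 1 - 0.378472 = 0.621528
alpha = 1.166667 * 0.621528
= 0.7251


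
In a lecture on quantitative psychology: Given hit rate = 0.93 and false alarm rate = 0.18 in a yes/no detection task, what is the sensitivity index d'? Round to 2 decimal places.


d' = z(HR) - z(FAR)
z(0.93) = 1.4758
z(0.18) = -0.9154
d' = 1.4758 - -0.9154
= 2.39


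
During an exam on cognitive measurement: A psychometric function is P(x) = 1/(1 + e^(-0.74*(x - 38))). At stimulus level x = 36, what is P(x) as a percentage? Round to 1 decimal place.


P(x) = 1/(1 + e^(-0.74*(36 - 38)))
Exponent = -0.74 * -2 = 1.48
e^(1.48) = 4.392946
P = 1/(1 + 4.392946) = 0.185427
Percentage = 18.5


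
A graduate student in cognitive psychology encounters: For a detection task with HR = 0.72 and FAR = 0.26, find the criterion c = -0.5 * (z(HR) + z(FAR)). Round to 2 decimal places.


c = -0.5 * (z(HR) + z(FAR))
z(0.72) = 0.5828
z(0.26) = -0.6433
c = -0.5 * (0.5828 + -0.6433)
= -0.5 * -0.0605
= 0.03


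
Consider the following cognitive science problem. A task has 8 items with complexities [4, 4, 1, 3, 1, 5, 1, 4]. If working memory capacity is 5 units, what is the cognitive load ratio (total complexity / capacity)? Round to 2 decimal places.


Total complexity = 4 + 4 + 1 + 3 + 1 + 5 + 1 + 4 = 23
Load = total / capacity = 23 / 5
= 4.60


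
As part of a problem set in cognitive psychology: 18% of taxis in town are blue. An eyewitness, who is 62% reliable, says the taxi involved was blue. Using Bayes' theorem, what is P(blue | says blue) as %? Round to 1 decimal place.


P(blue | says blue) = P(says blue | blue)*P(blue) / [P(says blue | blue)*P(blue) + P(says blue | not blue)*P(not blue)]
Numerator = 0.62 * 0.18 = 0.1116
False identification = 0.38 * 0.82 = 0.3116
P = 0.1116 / (0.1116 + 0.3116)
= 0.1116 / 0.4232
As percentage = 26.4


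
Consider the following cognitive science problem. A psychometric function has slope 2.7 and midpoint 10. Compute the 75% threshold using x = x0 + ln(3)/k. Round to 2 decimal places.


At P = 0.75: 0.75 = 1/(1 + e^(-k*(x-x0)))
Solving: e^(-k*(x-x0)) = 1/3
x = x0 + ln(3)/k
ln(3) = 1.0986
x = 10 + 1.0986/2.7
= 10 + 0.4069
= 10.41


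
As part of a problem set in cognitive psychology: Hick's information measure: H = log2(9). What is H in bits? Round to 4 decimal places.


H = log2(n)
H = log2(9)
= 3.1699


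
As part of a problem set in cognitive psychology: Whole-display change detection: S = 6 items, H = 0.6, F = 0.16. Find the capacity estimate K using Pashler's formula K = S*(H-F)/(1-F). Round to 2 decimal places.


K = S * (H - F) / (1 - F)
H - F = 0.44
1 - F = 0.84
K = 6 * 0.44 / 0.84
= 3.14


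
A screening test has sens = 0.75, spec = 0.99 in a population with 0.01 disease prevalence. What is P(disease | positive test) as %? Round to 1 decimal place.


PPV = (sens * prev) / (sens * prev + (1-spec) * (1-prev))
Numerator = 0.75 * 0.01 = 0.0075
P(positive and no disease) = (1 - spec) * (1 - prev) = (1 - 0.99) * (1 - 0.01) = 0.0099
Denominator = 0.0075 + 0.0099 = 0.0174
PPV = 0.0075 / 0.0174 = 0.431034
As percentage = 43.1


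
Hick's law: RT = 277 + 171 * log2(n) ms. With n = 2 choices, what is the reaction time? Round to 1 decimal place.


RT = 277 + 171 * log2(2)
log2(2) = 1.0
RT = 277 + 171 * 1.0
= 277 + 171.0
= 448.0 ms


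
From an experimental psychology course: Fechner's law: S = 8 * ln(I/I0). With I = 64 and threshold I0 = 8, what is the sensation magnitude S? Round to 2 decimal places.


S = 8 * ln(64/8)
I/I0 = 8.0
ln(8.0) = 2.0794
S = 8 * 2.0794
= 16.64


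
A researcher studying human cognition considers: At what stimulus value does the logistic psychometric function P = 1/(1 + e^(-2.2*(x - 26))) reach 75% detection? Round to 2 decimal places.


At P = 0.75: 0.75 = 1/(1 + e^(-k*(x-x0)))
Solving: e^(-k*(x-x0)) = 1/3
x = x0 + ln(3)/k
ln(3) = 1.0986
x = 26 + 1.0986/2.2
= 26 + 0.4994
= 26.50


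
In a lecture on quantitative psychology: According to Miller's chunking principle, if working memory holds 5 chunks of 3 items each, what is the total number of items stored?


Total items = chunks * items_per_chunk
= 5 * 3
= 15


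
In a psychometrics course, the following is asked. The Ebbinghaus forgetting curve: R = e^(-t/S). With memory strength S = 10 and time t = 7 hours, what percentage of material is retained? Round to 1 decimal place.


R = e^(-t/S)
-t/S = -7/10 = -0.7
R = e^(-0.7) = 0.496585
Percentage = 0.496585 * 100
= 49.7


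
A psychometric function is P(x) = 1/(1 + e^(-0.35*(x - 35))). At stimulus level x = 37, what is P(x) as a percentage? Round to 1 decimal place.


P(x) = 1/(1 + e^(-0.35*(37 - 35)))
Exponent = -0.35 * 2 = -0.7
e^(-0.7) = 0.496585
P = 1/(1 + 0.496585) = 0.668188
Percentage = 66.8


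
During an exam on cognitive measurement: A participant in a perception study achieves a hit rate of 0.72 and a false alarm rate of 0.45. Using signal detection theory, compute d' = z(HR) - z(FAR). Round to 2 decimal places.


d' = z(HR) - z(FAR)
z(0.72) = 0.5828
z(0.45) = -0.1257
d' = 0.5828 - -0.1257
= 0.71


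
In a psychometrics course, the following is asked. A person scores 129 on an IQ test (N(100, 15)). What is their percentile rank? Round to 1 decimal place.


z = (IQ - mean) / SD
z = (129 - 100) / 15 = 1.9333
Percentile = Phi(1.9333) * 100
Phi(1.9333) = 0.9734
= 97.3


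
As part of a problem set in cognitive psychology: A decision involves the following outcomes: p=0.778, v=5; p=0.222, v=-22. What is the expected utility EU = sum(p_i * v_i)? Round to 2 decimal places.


EU = sum(p_i * v_i)
0.778 * 5 = 3.89
0.222 * -22 = -4.884
EU = 3.89 + -4.884
= -0.99


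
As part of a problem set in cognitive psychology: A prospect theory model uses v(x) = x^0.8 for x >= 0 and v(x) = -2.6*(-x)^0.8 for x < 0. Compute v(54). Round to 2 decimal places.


Since x = 54 >= 0, use v(x) = x^0.8
54^0.8 = 24.3173
v(54) = 24.32


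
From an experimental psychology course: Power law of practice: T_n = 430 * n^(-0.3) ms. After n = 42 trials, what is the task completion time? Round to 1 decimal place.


T_n = 430 * 42^(-0.3)
42^(-0.3) = 0.325856
T_n = 430 * 0.325856
= 140.1 ms


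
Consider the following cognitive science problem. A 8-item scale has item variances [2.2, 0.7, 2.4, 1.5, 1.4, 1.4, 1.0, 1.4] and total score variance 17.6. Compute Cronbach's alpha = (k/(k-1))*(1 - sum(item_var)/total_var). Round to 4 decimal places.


alpha = (k/(k-1)) * (1 - sum(s_i^2)/s_total^2)
sum(item variances) = 12.0
k/(k-1) = 8/7 = 1.142857
1 - 12.0/17.6 = 1 - 0.681818 = 0.318182
alpha = 1.142857 * 0.318182
= 0.3636


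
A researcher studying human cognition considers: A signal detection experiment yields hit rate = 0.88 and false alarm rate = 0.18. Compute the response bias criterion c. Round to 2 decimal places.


c = -0.5 * (z(HR) + z(FAR))
z(0.88) = 1.175
z(0.18) = -0.9154
c = -0.5 * (1.175 + -0.9154)
= -0.5 * 0.2596
= -0.13


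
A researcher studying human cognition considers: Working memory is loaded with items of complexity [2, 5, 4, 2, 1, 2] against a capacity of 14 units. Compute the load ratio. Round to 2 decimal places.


Total complexity = 2 + 5 + 4 + 2 + 1 + 2 = 16
Load = total / capacity = 16 / 14
= 1.14


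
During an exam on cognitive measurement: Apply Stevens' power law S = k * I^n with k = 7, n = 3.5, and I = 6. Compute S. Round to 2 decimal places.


S = 7 * 6^3.5
6^3.5 = 529.0898
S = 7 * 529.0898
= 3703.63


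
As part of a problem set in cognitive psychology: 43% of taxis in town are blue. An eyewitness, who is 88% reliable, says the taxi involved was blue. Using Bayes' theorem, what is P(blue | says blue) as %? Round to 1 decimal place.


P(blue | says blue) = P(says blue | blue)*P(blue) / [P(says blue | blue)*P(blue) + P(says blue | not blue)*P(not blue)]
Numerator = 0.88 * 0.43 = 0.3784
False identification = 0.12 * 0.57 = 0.0684
P = 0.3784 / (0.3784 + 0.0684)
= 0.3784 / 0.4468
As percentage = 84.7


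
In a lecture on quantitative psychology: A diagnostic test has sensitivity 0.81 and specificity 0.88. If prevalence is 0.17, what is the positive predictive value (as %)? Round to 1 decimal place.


PPV = (sens * prev) / (sens * prev + (1-spec) * (1-prev))
Numerator = 0.81 * 0.17 = 0.1377
P(positive and no disease) = (1 - spec) * (1 - prev) = (1 - 0.88) * (1 - 0.17) = 0.0996
Denominator = 0.1377 + 0.0996 = 0.2373
PPV = 0.1377 / 0.2373 = 0.580278
As percentage = 58.0


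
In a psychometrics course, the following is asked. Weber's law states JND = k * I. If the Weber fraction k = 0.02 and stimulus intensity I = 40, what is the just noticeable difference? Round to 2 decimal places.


JND = k * I
JND = 0.02 * 40
= 0.80


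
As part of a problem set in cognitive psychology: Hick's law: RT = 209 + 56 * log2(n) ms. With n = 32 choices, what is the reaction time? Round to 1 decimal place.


RT = 209 + 56 * log2(32)
log2(32) = 5.0
RT = 209 + 56 * 5.0
= 209 + 280.0
= 489.0 ms


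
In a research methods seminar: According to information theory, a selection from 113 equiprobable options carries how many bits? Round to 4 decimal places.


H = log2(n)
H = log2(113)
= 6.8202


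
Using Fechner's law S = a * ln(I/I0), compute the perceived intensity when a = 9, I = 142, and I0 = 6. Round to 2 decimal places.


S = 9 * ln(142/6)
I/I0 = 23.666667
ln(23.666667) = 3.1641
S = 9 * 3.1641
= 28.48


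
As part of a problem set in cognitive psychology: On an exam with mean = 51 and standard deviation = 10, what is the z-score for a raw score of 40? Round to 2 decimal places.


z = (X - mu) / sigma
= (40 - 51) / 10
= -11 / 10
= -1.10


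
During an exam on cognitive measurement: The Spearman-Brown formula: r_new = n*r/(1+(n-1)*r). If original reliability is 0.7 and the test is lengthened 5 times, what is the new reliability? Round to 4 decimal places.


r_new = n*r / (1 + (n-1)*r)
Numerator = 5 * 0.7 = 3.5
Denominator = 1 + 4 * 0.7 = 3.8
r_new = 3.5 / 3.8
= 0.9211


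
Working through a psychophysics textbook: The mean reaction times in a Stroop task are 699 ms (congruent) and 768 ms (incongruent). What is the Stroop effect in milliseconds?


Stroop effect = RT(incongruent) - RT(congruent)
= 768 - 699
= 69 ms


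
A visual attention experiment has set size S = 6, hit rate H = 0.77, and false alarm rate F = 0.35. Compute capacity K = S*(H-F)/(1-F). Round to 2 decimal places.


K = S * (H - F) / (1 - F)
H - F = 0.42
1 - F = 0.65
K = 6 * 0.42 / 0.65
= 3.88


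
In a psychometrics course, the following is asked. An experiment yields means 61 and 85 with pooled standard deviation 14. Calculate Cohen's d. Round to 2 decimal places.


Cohen's d = (M1 - M2) / S_pooled
= (61 - 85) / 14
= -24 / 14
= -1.71


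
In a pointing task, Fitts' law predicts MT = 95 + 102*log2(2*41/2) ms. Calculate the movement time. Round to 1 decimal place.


MT = 95 + 102 * log2(2*41/2)
2D/W = 41.0
log2(41.0) = 5.3576
MT = 95 + 102 * 5.3576
= 641.5 ms


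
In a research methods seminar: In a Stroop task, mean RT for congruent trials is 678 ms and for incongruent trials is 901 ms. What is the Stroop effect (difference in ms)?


Stroop effect = RT(incongruent) - RT(congruent)
= 901 - 678
= 223 ms


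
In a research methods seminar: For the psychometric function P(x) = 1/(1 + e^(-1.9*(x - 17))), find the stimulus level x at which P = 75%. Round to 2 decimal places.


At P = 0.75: 0.75 = 1/(1 + e^(-k*(x-x0)))
Solving: e^(-k*(x-x0)) = 1/3
x = x0 + ln(3)/k
ln(3) = 1.0986
x = 17 + 1.0986/1.9
= 17 + 0.5782
= 17.58


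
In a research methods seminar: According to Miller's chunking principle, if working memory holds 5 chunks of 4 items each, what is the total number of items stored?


Total items = chunks * items_per_chunk
= 5 * 4
= 20


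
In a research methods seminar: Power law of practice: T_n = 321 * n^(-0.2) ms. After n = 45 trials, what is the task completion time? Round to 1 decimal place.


T_n = 321 * 45^(-0.2)
45^(-0.2) = 0.467044
T_n = 321 * 0.467044
= 149.9 ms


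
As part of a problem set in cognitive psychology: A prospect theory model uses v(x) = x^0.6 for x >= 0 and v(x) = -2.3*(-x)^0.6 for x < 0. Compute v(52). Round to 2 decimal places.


Since x = 52 >= 0, use v(x) = x^0.6
52^0.6 = 10.7054
v(52) = 10.71


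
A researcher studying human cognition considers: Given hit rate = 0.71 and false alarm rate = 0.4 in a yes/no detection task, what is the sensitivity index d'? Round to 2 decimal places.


d' = z(HR) - z(FAR)
z(0.71) = 0.5534
z(0.4) = -0.2533
d' = 0.5534 - -0.2533
= 0.81


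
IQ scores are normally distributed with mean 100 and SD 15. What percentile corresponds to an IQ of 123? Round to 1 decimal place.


z = (IQ - mean) / SD
z = (123 - 100) / 15 = 1.5333
Percentile = Phi(1.5333) * 100
Phi(1.5333) = 0.937399
= 93.7


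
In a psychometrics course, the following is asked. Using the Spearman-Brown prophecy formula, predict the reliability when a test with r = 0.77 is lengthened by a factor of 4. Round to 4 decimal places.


r_new = n*r / (1 + (n-1)*r)
Numerator = 4 * 0.77 = 3.08
Denominator = 1 + 3 * 0.77 = 3.31
r_new = 3.08 / 3.31
= 0.9305


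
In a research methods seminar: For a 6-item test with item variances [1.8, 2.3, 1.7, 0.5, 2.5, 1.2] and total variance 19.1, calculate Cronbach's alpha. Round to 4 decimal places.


alpha = (k/(k-1)) * (1 - sum(s_i^2)/s_total^2)
sum(item variances) = 10.0
k/(k-1) = 6/5 = 1.2
1 - 10.0/19.1 = 1 - 0.52356 = 0.47644
alpha = 1.2 * 0.47644
= 0.5717


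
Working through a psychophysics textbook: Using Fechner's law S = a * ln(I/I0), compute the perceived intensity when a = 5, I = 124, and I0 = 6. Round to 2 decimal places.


S = 5 * ln(124/6)
I/I0 = 20.666667
ln(20.666667) = 3.0285
S = 5 * 3.0285
= 15.14


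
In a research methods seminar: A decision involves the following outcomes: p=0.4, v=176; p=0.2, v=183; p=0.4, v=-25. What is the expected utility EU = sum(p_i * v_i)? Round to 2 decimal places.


EU = sum(p_i * v_i)
0.4 * 176 = 70.4
0.2 * 183 = 36.6
0.4 * -25 = -10.0
EU = 70.4 + 36.6 + -10.0
= 97.00


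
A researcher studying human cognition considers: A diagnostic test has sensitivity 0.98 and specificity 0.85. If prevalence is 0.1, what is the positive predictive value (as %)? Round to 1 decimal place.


PPV = (sens * prev) / (sens * prev + (1-spec) * (1-prev))
Numerator = 0.98 * 0.1 = 0.098
P(positive and no disease) = (1 - spec) * (1 - prev) = (1 - 0.85) * (1 - 0.1) = 0.135
Denominator = 0.098 + 0.135 = 0.233
PPV = 0.098 / 0.233 = 0.420601
As percentage = 42.1


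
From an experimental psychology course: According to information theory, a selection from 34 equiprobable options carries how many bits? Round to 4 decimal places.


H = log2(n)
H = log2(34)
= 5.0875


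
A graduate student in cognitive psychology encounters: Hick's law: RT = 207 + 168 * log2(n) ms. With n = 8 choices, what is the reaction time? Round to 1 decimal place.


RT = 207 + 168 * log2(8)
log2(8) = 3.0
RT = 207 + 168 * 3.0
= 207 + 504.0
= 711.0 ms


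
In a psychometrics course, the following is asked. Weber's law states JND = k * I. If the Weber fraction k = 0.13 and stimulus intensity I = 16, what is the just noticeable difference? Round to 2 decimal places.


JND = k * I
JND = 0.13 * 16
= 2.08


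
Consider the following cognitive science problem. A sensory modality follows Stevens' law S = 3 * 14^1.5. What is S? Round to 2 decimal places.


S = 3 * 14^1.5
14^1.5 = 52.3832
S = 3 * 52.3832
= 157.15


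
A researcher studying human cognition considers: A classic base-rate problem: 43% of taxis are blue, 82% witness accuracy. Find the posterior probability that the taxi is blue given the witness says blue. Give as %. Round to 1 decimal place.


P(blue | says blue) = P(says blue | blue)*P(blue) / [P(says blue | blue)*P(blue) + P(says blue | not blue)*P(not blue)]
Numerator = 0.82 * 0.43 = 0.3526
False identification = 0.18 * 0.57 = 0.1026
P = 0.3526 / (0.3526 + 0.1026)
= 0.3526 / 0.4552
As percentage = 77.5


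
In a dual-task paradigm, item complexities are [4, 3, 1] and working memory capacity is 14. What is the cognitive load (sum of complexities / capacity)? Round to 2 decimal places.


Total complexity = 4 + 3 + 1 = 8
Load = total / capacity = 8 / 14
= 0.57


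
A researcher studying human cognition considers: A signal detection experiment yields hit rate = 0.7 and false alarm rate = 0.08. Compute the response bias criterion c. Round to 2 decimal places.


c = -0.5 * (z(HR) + z(FAR))
z(0.7) = 0.5244
z(0.08) = -1.4051
c = -0.5 * (0.5244 + -1.4051)
= -0.5 * -0.8807
= 0.44


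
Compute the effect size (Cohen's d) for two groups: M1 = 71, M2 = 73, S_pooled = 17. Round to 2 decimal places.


Cohen's d = (M1 - M2) / S_pooled
= (71 - 73) / 17
= -2 / 17
= -0.12


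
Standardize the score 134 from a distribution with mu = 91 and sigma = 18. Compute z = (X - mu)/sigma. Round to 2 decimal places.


z = (X - mu) / sigma
= (134 - 91) / 18
= 43 / 18
= 2.39


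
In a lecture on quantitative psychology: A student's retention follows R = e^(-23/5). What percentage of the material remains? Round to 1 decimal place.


R = e^(-t/S)
-t/S = -23/5 = -4.6
R = e^(-4.6) = 0.010052
Percentage = 0.010052 * 100
= 1.0


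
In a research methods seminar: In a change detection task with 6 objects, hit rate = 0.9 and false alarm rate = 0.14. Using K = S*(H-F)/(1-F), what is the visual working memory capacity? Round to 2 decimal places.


K = S * (H - F) / (1 - F)
H - F = 0.76
1 - F = 0.86
K = 6 * 0.76 / 0.86
= 5.30


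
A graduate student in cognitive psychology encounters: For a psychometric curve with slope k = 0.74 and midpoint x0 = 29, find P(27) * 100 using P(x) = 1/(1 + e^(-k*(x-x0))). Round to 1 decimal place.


P(x) = 1/(1 + e^(-0.74*(27 - 29)))
Exponent = -0.74 * -2 = 1.48
e^(1.48) = 4.392946
P = 1/(1 + 4.392946) = 0.185427
Percentage = 18.5


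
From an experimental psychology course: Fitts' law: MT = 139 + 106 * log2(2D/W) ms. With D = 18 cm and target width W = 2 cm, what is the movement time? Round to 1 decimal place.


MT = 139 + 106 * log2(2*18/2)
2D/W = 18.0
log2(18.0) = 4.1699
MT = 139 + 106 * 4.1699
= 581.0 ms


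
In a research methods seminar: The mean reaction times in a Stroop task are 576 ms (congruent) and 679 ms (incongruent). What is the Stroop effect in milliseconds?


Stroop effect = RT(incongruent) - RT(congruent)
= 679 - 576
= 103 ms


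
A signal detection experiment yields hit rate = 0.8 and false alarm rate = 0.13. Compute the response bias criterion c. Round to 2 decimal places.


c = -0.5 * (z(HR) + z(FAR))
z(0.8) = 0.8416
z(0.13) = -1.1264
c = -0.5 * (0.8416 + -1.1264)
= -0.5 * -0.2848
= 0.14


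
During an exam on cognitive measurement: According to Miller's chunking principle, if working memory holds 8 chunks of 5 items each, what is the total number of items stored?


Total items = chunks * items_per_chunk
= 8 * 5
= 40


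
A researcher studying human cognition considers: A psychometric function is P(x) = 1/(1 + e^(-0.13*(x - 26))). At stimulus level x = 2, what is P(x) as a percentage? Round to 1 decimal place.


P(x) = 1/(1 + e^(-0.13*(2 - 26)))
Exponent = -0.13 * -24 = 3.12
e^(3.12) = 22.64638
P = 1/(1 + 22.64638) = 0.04229
Percentage = 4.2


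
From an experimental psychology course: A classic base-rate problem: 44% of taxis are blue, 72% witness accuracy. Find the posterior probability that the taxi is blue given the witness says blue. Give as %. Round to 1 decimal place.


P(blue | says blue) = P(says blue | blue)*P(blue) / [P(says blue | blue)*P(blue) + P(says blue | not blue)*P(not blue)]
Numerator = 0.72 * 0.44 = 0.3168
False identification = 0.28 * 0.56 = 0.1568
P = 0.3168 / (0.3168 + 0.1568)
= 0.3168 / 0.4736
As percentage = 66.9


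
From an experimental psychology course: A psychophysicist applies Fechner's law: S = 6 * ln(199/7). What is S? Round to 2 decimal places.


S = 6 * ln(199/7)
I/I0 = 28.428571
ln(28.428571) = 3.3474
S = 6 * 3.3474
= 20.08


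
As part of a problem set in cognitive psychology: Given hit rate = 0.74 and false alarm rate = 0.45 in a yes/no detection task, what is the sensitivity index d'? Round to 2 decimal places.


d' = z(HR) - z(FAR)
z(0.74) = 0.6433
z(0.45) = -0.1257
d' = 0.6433 - -0.1257
= 0.77


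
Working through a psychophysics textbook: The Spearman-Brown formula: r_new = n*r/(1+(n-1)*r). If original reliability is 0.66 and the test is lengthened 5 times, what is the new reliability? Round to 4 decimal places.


r_new = n*r / (1 + (n-1)*r)
Numerator = 5 * 0.66 = 3.3
Denominator = 1 + 4 * 0.66 = 3.64
r_new = 3.3 / 3.64
= 0.9066


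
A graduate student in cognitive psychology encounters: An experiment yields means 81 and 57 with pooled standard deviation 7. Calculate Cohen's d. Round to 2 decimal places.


Cohen's d = (M1 - M2) / S_pooled
= (81 - 57) / 7
= 24 / 7
= 3.43


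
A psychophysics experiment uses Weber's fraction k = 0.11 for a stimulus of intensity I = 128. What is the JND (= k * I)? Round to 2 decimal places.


JND = k * I
JND = 0.11 * 128
= 14.08


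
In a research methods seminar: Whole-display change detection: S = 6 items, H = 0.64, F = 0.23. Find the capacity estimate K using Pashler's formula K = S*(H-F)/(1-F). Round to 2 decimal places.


K = S * (H - F) / (1 - F)
H - F = 0.41
1 - F = 0.77
K = 6 * 0.41 / 0.77
= 3.19


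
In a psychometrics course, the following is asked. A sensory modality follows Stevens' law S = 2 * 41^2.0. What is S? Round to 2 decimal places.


S = 2 * 41^2.0
41^2.0 = 1681.0
S = 2 * 1681.0
= 3362.00


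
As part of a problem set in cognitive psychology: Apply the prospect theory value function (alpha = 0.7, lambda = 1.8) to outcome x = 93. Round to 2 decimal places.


Since x = 93 >= 0, use v(x) = x^0.7
93^0.7 = 23.8747
v(93) = 23.87


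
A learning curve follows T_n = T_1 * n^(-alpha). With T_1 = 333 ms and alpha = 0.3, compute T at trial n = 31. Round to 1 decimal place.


T_n = 333 * 31^(-0.3)
31^(-0.3) = 0.356937
T_n = 333 * 0.356937
= 118.9 ms


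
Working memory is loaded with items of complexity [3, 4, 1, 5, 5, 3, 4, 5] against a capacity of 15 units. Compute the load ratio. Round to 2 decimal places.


Total complexity = 3 + 4 + 1 + 5 + 5 + 3 + 4 + 5 = 30
Load = total / capacity = 30 / 15
= 2.00


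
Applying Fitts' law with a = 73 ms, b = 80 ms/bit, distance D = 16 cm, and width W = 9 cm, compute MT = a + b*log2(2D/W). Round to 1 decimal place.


MT = 73 + 80 * log2(2*16/9)
2D/W = 3.555556
log2(3.555556) = 1.8301
MT = 73 + 80 * 1.8301
= 219.4 ms


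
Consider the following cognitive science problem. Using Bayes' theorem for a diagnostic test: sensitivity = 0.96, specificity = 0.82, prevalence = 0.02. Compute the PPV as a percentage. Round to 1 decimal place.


PPV = (sens * prev) / (sens * prev + (1-spec) * (1-prev))
Numerator = 0.96 * 0.02 = 0.0192
P(positive and no disease) = (1 - spec) * (1 - prev) = (1 - 0.82) * (1 - 0.02) = 0.1764
Denominator = 0.0192 + 0.1764 = 0.1956
PPV = 0.0192 / 0.1956 = 0.09816
As percentage = 9.8


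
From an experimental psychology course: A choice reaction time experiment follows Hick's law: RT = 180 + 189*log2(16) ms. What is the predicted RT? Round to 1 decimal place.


RT = 180 + 189 * log2(16)
log2(16) = 4.0
RT = 180 + 189 * 4.0
= 180 + 756.0
= 936.0 ms


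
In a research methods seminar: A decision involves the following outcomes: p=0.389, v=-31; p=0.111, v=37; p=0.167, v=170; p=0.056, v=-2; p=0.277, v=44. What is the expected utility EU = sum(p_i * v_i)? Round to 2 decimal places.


EU = sum(p_i * v_i)
0.389 * -31 = -12.059
0.111 * 37 = 4.107
0.167 * 170 = 28.39
0.056 * -2 = -0.112
0.277 * 44 = 12.188
EU = -12.059 + 4.107 + 28.39 + -0.112 + 12.188
= 32.51


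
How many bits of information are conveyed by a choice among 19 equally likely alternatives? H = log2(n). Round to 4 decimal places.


H = log2(n)
H = log2(19)
= 4.2479


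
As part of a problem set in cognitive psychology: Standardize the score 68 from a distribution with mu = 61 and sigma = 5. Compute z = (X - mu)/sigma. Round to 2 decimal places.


z = (X - mu) / sigma
= (68 - 61) / 5
= 7 / 5
= 1.40


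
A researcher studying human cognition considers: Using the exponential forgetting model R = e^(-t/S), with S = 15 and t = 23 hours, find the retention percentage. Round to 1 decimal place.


R = e^(-t/S)
-t/S = -23/15 = -1.533333
R = e^(-1.533333) = 0.215815
Percentage = 0.215815 * 100
= 21.6


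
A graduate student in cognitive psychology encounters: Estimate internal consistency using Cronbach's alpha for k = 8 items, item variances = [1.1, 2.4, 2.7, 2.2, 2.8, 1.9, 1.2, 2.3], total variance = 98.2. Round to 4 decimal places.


alpha = (k/(k-1)) * (1 - sum(s_i^2)/s_total^2)
sum(item variances) = 16.6
k/(k-1) = 8/7 = 1.142857
1 - 16.6/98.2 = 1 - 0.169043 = 0.830957
alpha = 1.142857 * 0.830957
= 0.9497


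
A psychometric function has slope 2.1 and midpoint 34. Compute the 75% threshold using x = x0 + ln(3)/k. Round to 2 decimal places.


At P = 0.75: 0.75 = 1/(1 + e^(-k*(x-x0)))
Solving: e^(-k*(x-x0)) = 1/3
x = x0 + ln(3)/k
ln(3) = 1.0986
x = 34 + 1.0986/2.1
= 34 + 0.5231
= 34.52


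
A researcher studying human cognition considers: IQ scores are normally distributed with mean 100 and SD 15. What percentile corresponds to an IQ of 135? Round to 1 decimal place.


z = (IQ - mean) / SD
z = (135 - 100) / 15 = 2.3333
Percentile = Phi(2.3333) * 100
Phi(2.3333) = 0.990184
= 99.0


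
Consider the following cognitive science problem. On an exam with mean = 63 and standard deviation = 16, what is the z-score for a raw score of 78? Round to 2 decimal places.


z = (X - mu) / sigma
= (78 - 63) / 16
= 15 / 16
= 0.94


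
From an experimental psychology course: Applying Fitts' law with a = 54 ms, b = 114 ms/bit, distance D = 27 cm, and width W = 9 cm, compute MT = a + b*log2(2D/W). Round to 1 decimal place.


MT = 54 + 114 * log2(2*27/9)
2D/W = 6.0
log2(6.0) = 2.585
MT = 54 + 114 * 2.585
= 348.7 ms


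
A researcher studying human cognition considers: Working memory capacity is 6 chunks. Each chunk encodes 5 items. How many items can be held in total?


Total items = chunks * items_per_chunk
= 6 * 5
= 30


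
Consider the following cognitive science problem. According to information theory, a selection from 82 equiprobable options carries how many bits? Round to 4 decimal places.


H = log2(n)
H = log2(82)
= 6.3576


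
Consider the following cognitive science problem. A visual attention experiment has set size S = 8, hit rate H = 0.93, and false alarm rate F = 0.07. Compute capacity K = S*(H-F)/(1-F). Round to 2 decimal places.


K = S * (H - F) / (1 - F)
H - F = 0.86
1 - F = 0.93
K = 8 * 0.86 / 0.93
= 7.40


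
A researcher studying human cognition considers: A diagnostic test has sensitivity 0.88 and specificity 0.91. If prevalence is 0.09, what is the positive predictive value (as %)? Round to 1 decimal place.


PPV = (sens * prev) / (sens * prev + (1-spec) * (1-prev))
Numerator = 0.88 * 0.09 = 0.0792
P(positive and no disease) = (1 - spec) * (1 - prev) = (1 - 0.91) * (1 - 0.09) = 0.0819
Denominator = 0.0792 + 0.0819 = 0.1611
PPV = 0.0792 / 0.1611 = 0.49162
As percentage = 49.2


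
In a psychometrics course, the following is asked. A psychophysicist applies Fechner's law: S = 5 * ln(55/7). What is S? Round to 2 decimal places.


S = 5 * ln(55/7)
I/I0 = 7.857143
ln(7.857143) = 2.0614
S = 5 * 2.0614
= 10.31


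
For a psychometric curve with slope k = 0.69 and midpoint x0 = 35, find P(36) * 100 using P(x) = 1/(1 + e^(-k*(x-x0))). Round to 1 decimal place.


P(x) = 1/(1 + e^(-0.69*(36 - 35)))
Exponent = -0.69 * 1 = -0.69
e^(-0.69) = 0.501576
P = 1/(1 + 0.501576) = 0.665967
Percentage = 66.6


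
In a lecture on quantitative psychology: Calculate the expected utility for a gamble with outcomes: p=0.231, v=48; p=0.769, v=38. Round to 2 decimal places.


EU = sum(p_i * v_i)
0.231 * 48 = 11.088
0.769 * 38 = 29.222
EU = 11.088 + 29.222
= 40.31


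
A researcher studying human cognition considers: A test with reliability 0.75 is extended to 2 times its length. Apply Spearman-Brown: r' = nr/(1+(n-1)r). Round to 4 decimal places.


r_new = n*r / (1 + (n-1)*r)
Numerator = 2 * 0.75 = 1.5
Denominator = 1 + 1 * 0.75 = 1.75
r_new = 1.5 / 1.75
= 0.8571


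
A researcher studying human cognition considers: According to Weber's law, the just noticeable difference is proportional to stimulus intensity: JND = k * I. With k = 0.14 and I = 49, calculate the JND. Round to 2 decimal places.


JND = k * I
JND = 0.14 * 49
= 6.86


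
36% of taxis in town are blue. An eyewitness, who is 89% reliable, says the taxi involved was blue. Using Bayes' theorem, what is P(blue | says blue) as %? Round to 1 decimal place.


P(blue | says blue) = P(says blue | blue)*P(blue) / [P(says blue | blue)*P(blue) + P(says blue | not blue)*P(not blue)]
Numerator = 0.89 * 0.36 = 0.3204
False identification = 0.11 * 0.64 = 0.0704
P = 0.3204 / (0.3204 + 0.0704)
= 0.3204 / 0.3908
As percentage = 82.0


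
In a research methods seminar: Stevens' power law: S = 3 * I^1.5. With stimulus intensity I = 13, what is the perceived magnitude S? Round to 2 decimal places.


S = 3 * 13^1.5
13^1.5 = 46.8722
S = 3 * 46.8722
= 140.62


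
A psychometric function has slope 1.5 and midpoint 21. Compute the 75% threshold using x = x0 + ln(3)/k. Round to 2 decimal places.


At P = 0.75: 0.75 = 1/(1 + e^(-k*(x-x0)))
Solving: e^(-k*(x-x0)) = 1/3
x = x0 + ln(3)/k
ln(3) = 1.0986
x = 21 + 1.0986/1.5
= 21 + 0.7324
= 21.73


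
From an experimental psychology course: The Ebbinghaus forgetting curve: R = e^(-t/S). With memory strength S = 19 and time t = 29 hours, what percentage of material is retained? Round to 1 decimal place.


R = e^(-t/S)
-t/S = -29/19 = -1.526316
R = e^(-1.526316) = 0.217335
Percentage = 0.217335 * 100
= 21.7


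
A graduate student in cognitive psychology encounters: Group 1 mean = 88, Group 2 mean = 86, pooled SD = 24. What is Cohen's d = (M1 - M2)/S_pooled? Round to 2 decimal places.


Cohen's d = (M1 - M2) / S_pooled
= (88 - 86) / 24
= 2 / 24
= 0.08


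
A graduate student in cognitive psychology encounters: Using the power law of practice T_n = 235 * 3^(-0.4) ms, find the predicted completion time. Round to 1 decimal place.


T_n = 235 * 3^(-0.4)
3^(-0.4) = 0.644394
T_n = 235 * 0.644394
= 151.4 ms


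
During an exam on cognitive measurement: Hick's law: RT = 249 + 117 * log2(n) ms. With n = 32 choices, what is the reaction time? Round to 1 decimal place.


RT = 249 + 117 * log2(32)
log2(32) = 5.0
RT = 249 + 117 * 5.0
= 249 + 585.0
= 834.0 ms


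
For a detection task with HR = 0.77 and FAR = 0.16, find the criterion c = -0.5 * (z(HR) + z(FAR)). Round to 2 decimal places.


c = -0.5 * (z(HR) + z(FAR))
z(0.77) = 0.7388
z(0.16) = -0.9945
c = -0.5 * (0.7388 + -0.9945)
= -0.5 * -0.2557
= 0.13


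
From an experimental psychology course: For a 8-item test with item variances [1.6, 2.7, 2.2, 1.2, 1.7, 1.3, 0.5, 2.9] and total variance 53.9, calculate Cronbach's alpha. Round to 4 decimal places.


alpha = (k/(k-1)) * (1 - sum(s_i^2)/s_total^2)
sum(item variances) = 14.1
k/(k-1) = 8/7 = 1.142857
1 - 14.1/53.9 = 1 - 0.261596 = 0.738404
alpha = 1.142857 * 0.738404
= 0.8439


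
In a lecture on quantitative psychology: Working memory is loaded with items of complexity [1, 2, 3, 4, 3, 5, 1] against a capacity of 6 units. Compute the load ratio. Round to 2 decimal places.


Total complexity = 1 + 2 + 3 + 4 + 3 + 5 + 1 = 19
Load = total / capacity = 19 / 6
= 3.17


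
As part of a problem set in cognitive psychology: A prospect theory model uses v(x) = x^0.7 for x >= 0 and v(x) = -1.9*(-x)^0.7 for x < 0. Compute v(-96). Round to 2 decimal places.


Since x = -96 < 0, use v(x) = -lambda*(-x)^alpha
(-x) = 96
96^0.7 = 24.4112
v(-96) = -1.9 * 24.4112
= -46.38


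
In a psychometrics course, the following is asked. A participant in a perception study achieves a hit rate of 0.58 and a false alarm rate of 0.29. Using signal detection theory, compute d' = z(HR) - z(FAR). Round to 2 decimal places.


d' = z(HR) - z(FAR)
z(0.58) = 0.2019
z(0.29) = -0.5534
d' = 0.2019 - -0.5534
= 0.76


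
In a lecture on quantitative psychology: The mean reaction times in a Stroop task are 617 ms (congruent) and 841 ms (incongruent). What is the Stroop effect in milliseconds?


Stroop effect = RT(incongruent) - RT(congruent)
= 841 - 617
= 224 ms


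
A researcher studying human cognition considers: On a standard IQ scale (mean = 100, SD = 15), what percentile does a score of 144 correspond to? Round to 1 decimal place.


z = (IQ - mean) / SD
z = (144 - 100) / 15 = 2.9333
Percentile = Phi(2.9333) * 100
Phi(2.9333) = 0.998323
= 99.8


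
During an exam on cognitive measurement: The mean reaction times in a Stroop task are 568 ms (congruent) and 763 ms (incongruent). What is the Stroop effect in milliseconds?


Stroop effect = RT(incongruent) - RT(congruent)
= 763 - 568
= 195 ms


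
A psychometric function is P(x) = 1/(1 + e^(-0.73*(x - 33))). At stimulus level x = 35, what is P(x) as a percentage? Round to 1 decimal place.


P(x) = 1/(1 + e^(-0.73*(35 - 33)))
Exponent = -0.73 * 2 = -1.46
e^(-1.46) = 0.232236
P = 1/(1 + 0.232236) = 0.811533
Percentage = 81.2


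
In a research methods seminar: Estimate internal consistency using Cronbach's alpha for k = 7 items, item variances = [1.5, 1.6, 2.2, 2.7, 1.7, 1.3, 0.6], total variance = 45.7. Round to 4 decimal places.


alpha = (k/(k-1)) * (1 - sum(s_i^2)/s_total^2)
sum(item variances) = 11.6
k/(k-1) = 7/6 = 1.166667
1 - 11.6/45.7 = 1 - 0.253829 = 0.746171
alpha = 1.166667 * 0.746171
= 0.8705
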